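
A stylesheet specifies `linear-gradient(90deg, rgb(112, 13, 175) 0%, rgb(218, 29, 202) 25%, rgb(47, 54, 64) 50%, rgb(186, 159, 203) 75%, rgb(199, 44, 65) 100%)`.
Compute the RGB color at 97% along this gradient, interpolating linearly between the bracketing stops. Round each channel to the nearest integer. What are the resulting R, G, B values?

97% lies between the 75% and 100% stops, so the local fraction is t = (97 − 75)/(100 − 75) = 22/25 ≈ 0.88.
R = 186 + 0.88 × (199 − 186) = 197.44 → 197
G = 159 + 0.88 × (44 − 159) = 57.8 → 58
B = 203 + 0.88 × (65 − 203) = 81.56 → 82

(197, 58, 82)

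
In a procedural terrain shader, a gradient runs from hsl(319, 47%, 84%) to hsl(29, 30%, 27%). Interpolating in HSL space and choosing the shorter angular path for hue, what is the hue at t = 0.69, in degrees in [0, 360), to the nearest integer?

Hue: 29 − 319 = -290°, but |-290| > 180 so the shorter arc goes the other way: Δh = -290 + 360 = 70°.
H = 319 + 0.69 × (70) = 367.3 → 367 → 367 mod 360 = 7°

7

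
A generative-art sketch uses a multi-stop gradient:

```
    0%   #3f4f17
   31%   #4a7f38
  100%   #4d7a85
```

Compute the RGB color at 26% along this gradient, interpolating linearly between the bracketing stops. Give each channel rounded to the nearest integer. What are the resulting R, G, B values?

(72, 119, 51)

26% lies between the 0% and 31% stops, so the local fraction is t = (26 − 0)/(31 − 0) = 26/31 ≈ 0.8387.
#3f4f17 → (63, 79, 23); #4a7f38 → (74, 127, 56).
R = 63 + 0.8387 × (74 − 63) = 72.226 → 72
G = 79 + 0.8387 × (127 − 79) = 119.258 → 119
B = 23 + 0.8387 × (56 − 23) = 50.677 → 51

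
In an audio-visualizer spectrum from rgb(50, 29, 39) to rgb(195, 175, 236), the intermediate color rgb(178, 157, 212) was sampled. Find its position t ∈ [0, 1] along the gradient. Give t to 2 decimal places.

0.88

Invert the lerp on the B channel (largest span, 197): t = (212 − 39) / (236 − 39) = 173/197 = 0.87817.
Check on R: (178 − 50)/(195 − 50) = 0.8828 ✓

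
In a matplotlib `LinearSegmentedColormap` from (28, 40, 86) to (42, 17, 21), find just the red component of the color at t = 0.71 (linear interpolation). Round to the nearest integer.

R = 28 + 0.71 × (42 − 28) = 37.94 → 38

38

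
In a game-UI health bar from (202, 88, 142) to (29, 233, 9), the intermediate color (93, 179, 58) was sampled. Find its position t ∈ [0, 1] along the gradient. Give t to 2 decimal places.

0.63

Invert the lerp on the R channel (largest span, 173): t = (93 − 202) / (29 − 202) = -109/-173 = 0.63006.
Check on G: (179 − 88)/(233 − 88) = 0.6276 ✓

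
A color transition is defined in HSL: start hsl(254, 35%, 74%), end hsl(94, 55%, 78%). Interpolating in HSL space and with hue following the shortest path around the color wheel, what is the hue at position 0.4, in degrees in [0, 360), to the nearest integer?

Hue arc: Δh = 94 − 254 = -160° (|Δh| ≤ 180, already the shorter path).
H = 254 + 0.4 × (-160) = 190 → 190°

190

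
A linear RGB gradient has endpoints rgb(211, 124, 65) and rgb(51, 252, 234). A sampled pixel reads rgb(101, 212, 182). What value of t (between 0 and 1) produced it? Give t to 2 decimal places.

Invert the lerp on the B channel (largest span, 169): t = (182 − 65) / (234 − 65) = 117/169 = 0.69231.
Check on R: (101 − 211)/(51 − 211) = 0.6875 ✓

0.69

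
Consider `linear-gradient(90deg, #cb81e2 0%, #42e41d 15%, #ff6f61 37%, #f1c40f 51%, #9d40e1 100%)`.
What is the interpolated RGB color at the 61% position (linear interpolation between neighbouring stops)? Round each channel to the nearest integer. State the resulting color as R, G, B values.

61% lies between the 51% and 100% stops, so the local fraction is t = (61 − 51)/(100 − 51) = 10/49 ≈ 0.2041.
#f1c40f → (241, 196, 15); #9d40e1 → (157, 64, 225).
R = 241 + 0.2041 × (157 − 241) = 223.856 → 224
G = 196 + 0.2041 × (64 − 196) = 169.059 → 169
B = 15 + 0.2041 × (225 − 15) = 57.861 → 58

(224, 169, 58)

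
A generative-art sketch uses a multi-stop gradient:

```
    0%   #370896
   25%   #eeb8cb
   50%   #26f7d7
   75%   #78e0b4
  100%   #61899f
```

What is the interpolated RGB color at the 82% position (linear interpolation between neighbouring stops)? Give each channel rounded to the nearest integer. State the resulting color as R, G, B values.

82% lies between the 75% and 100% stops, so the local fraction is t = (82 − 75)/(100 − 75) = 7/25 ≈ 0.28.
#78e0b4 → (120, 224, 180); #61899f → (97, 137, 159).
R = 120 + 0.28 × (97 − 120) = 113.56 → 114
G = 224 + 0.28 × (137 − 224) = 199.64 → 200
B = 180 + 0.28 × (159 − 180) = 174.12 → 174

(114, 200, 174)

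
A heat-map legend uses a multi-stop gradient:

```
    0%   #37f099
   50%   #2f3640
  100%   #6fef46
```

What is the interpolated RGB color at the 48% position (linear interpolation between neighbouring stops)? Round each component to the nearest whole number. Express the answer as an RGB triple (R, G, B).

48% lies between the 0% and 50% stops, so the local fraction is t = (48 − 0)/(50 − 0) = 48/50 ≈ 0.96.
#37f099 → (55, 240, 153); #2f3640 → (47, 54, 64).
R = 55 + 0.96 × (47 − 55) = 47.32 → 47
G = 240 + 0.96 × (54 − 240) = 61.44 → 61
B = 153 + 0.96 × (64 − 153) = 67.56 → 68

(47, 61, 68)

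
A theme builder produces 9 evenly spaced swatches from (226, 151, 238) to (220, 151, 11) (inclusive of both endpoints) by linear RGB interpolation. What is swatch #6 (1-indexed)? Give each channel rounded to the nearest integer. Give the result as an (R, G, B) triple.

With 9 swatches and endpoints inclusive, swatch 6 sits at t = (6 − 1)/(9 − 1) = 5/8 ≈ 0.625.
R = 226 + 0.625 × (220 − 226) = 222.25 → 222
G = 151 + 0.625 × (151 − 151) = 151 → 151
B = 238 + 0.625 × (11 − 238) = 96.125 → 96

(222, 151, 96)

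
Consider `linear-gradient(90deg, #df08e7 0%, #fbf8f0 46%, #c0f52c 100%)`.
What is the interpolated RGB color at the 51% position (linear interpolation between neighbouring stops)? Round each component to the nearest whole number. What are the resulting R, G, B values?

51% lies between the 46% and 100% stops, so the local fraction is t = (51 − 46)/(100 − 46) = 5/54 ≈ 0.0926.
#fbf8f0 → (251, 248, 240); #c0f52c → (192, 245, 44).
R = 251 + 0.0926 × (192 − 251) = 245.537 → 246
G = 248 + 0.0926 × (245 − 248) = 247.722 → 248
B = 240 + 0.0926 × (44 − 240) = 221.85 → 222

(246, 248, 222)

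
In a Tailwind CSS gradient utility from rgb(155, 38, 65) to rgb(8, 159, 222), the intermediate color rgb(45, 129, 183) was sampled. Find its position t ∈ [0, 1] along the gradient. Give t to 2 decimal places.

Invert the lerp on the B channel (largest span, 157): t = (183 − 65) / (222 − 65) = 118/157 = 0.75159.
Check on R: (45 − 155)/(8 − 155) = 0.7483 ✓

0.75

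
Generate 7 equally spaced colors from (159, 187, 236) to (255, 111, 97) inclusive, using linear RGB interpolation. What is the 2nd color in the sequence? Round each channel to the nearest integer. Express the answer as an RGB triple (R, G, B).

With 7 swatches and endpoints inclusive, swatch 2 sits at t = (2 − 1)/(7 − 1) = 1/6 ≈ 0.1667.
R = 159 + 0.1667 × (255 − 159) = 175.003 → 175
G = 187 + 0.1667 × (111 − 187) = 174.331 → 174
B = 236 + 0.1667 × (97 − 236) = 212.829 → 213

(175, 174, 213)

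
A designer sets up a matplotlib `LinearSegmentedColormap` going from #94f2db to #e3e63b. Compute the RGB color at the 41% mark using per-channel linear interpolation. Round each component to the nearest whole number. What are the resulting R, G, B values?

#94f2db → (148, 242, 219); #e3e63b → (227, 230, 59).
41% corresponds to t = 0.41.
R = 148 + 0.41 × (227 − 148) = 148 + 0.41 × 79 = 180.39 → 180
G = 242 + 0.41 × (230 − 242) = 242 + 0.41 × -12 = 237.08 → 237
B = 219 + 0.41 × (59 − 219) = 219 + 0.41 × -160 = 153.4 → 153

(180, 237, 153)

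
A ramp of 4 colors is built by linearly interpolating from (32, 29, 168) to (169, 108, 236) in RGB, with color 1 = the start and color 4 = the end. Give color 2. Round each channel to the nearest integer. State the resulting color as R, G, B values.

With 4 swatches and endpoints inclusive, swatch 2 sits at t = (2 − 1)/(4 − 1) = 1/3 ≈ 0.3333.
R = 32 + 0.3333 × (169 − 32) = 77.662 → 78
G = 29 + 0.3333 × (108 − 29) = 55.331 → 55
B = 168 + 0.3333 × (236 − 168) = 190.664 → 191

(78, 55, 191)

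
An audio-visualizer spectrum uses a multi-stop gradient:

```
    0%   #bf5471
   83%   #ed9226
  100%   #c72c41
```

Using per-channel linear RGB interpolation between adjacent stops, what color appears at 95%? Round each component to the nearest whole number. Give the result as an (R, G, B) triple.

(210, 74, 57)

95% lies between the 83% and 100% stops, so the local fraction is t = (95 − 83)/(100 − 83) = 12/17 ≈ 0.7059.
#ed9226 → (237, 146, 38); #c72c41 → (199, 44, 65).
R = 237 + 0.7059 × (199 − 237) = 210.176 → 210
G = 146 + 0.7059 × (44 − 146) = 73.998 → 74
B = 38 + 0.7059 × (65 − 38) = 57.059 → 57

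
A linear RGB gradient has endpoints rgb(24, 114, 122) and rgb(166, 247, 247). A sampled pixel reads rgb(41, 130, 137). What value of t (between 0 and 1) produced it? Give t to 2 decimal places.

0.12

Invert the lerp on the R channel (largest span, 142): t = (41 − 24) / (166 − 24) = 17/142 = 0.11972.
Check on G: (130 − 114)/(247 − 114) = 0.1203 ✓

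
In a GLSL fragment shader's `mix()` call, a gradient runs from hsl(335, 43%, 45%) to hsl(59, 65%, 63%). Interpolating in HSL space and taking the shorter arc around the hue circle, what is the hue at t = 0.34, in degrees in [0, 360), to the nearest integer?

Hue: 59 − 335 = -276°, but |-276| > 180 so the shorter arc goes the other way: Δh = -276 + 360 = 84°.
H = 335 + 0.34 × (84) = 363.56 → 364 → 364 mod 360 = 4°

4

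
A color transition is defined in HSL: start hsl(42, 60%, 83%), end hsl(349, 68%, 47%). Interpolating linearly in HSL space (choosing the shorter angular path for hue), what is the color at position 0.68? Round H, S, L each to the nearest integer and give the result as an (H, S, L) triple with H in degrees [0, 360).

(6, 65, 59)

Hue: 349 − 42 = 307°, but |307| > 180 so the shorter arc goes the other way: Δh = 307 − 360 = -53°.
H = 42 + 0.68 × (-53) = 5.96 → 6°
S = 60 + 0.68 × (68 − 60) = 65.44 → 65%
L = 83 + 0.68 × (47 − 83) = 58.52 → 59%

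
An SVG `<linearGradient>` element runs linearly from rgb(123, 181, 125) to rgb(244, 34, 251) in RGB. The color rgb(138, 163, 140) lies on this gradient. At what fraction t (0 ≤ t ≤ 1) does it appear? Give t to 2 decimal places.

Invert the lerp on the G channel (largest span, 147): t = (163 − 181) / (34 − 181) = -18/-147 = 0.12245.
Check on R: (138 − 123)/(244 − 123) = 0.124 ✓

0.12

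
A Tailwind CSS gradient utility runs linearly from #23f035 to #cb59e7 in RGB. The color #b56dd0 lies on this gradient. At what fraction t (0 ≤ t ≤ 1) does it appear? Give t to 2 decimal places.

Invert the lerp on the B channel (largest span, 178): t = (208 − 53) / (231 − 53) = 155/178 = 0.87079.
Check on R: (181 − 35)/(203 − 35) = 0.869 ✓

0.87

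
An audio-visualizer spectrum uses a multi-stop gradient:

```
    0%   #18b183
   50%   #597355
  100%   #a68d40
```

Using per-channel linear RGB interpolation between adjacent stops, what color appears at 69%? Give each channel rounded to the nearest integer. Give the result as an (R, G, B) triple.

(118, 125, 77)

69% lies between the 50% and 100% stops, so the local fraction is t = (69 − 50)/(100 − 50) = 19/50 ≈ 0.38.
#597355 → (89, 115, 85); #a68d40 → (166, 141, 64).
R = 89 + 0.38 × (166 − 89) = 118.26 → 118
G = 115 + 0.38 × (141 − 115) = 124.88 → 125
B = 85 + 0.38 × (64 − 85) = 77.02 → 77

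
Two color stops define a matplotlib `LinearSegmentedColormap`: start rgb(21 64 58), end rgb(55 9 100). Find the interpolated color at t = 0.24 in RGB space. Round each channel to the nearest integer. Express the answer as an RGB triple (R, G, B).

(29, 51, 68)

R = 21 + 0.24 × (55 − 21) = 21 + 0.24 × 34 = 29.16 → 29
G = 64 + 0.24 × (9 − 64) = 64 + 0.24 × -55 = 50.8 → 51
B = 58 + 0.24 × (100 − 58) = 58 + 0.24 × 42 = 68.08 → 68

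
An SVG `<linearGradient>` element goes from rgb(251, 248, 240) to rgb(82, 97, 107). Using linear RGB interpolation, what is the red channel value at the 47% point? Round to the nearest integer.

R = 251 + 0.47 × (82 − 251) = 171.57 → 172

172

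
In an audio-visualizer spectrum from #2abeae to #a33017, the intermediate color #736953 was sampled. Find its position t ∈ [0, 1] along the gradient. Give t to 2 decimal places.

0.60

Invert the lerp on the B channel (largest span, 151): t = (83 − 174) / (23 − 174) = -91/-151 = 0.60265.
Check on R: (115 − 42)/(163 − 42) = 0.6033 ✓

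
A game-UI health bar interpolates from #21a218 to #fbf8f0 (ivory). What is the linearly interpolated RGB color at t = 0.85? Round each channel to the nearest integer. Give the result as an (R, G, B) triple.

#21a218 → (33, 162, 24); #fbf8f0 → (251, 248, 240).
R = 33 + 0.85 × (251 − 33) = 33 + 0.85 × 218 = 218.3 → 218
G = 162 + 0.85 × (248 − 162) = 162 + 0.85 × 86 = 235.1 → 235
B = 24 + 0.85 × (240 − 24) = 24 + 0.85 × 216 = 207.6 → 208

(218, 235, 208)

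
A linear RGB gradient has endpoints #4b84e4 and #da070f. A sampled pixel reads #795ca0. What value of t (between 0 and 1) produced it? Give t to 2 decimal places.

0.32

Invert the lerp on the B channel (largest span, 213): t = (160 − 228) / (15 − 228) = -68/-213 = 0.31925.
Check on R: (121 − 75)/(218 − 75) = 0.3217 ✓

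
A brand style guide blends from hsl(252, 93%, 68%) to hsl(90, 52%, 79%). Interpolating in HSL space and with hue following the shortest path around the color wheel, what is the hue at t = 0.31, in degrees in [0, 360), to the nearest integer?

202

Hue arc: Δh = 90 − 252 = -162° (|Δh| ≤ 180, already the shorter path).
H = 252 + 0.31 × (-162) = 201.78 → 202°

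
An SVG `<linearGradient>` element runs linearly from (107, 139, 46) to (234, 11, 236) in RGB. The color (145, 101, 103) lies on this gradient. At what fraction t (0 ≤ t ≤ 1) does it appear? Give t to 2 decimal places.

Invert the lerp on the B channel (largest span, 190): t = (103 − 46) / (236 − 46) = 57/190 = 0.3.
Check on R: (145 − 107)/(234 − 107) = 0.2992 ✓

0.30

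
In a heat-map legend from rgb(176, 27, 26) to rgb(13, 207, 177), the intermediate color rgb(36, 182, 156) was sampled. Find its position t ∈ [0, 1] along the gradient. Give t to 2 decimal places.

0.86

Invert the lerp on the G channel (largest span, 180): t = (182 − 27) / (207 − 27) = 155/180 = 0.86111.
Check on R: (36 − 176)/(13 − 176) = 0.8589 ✓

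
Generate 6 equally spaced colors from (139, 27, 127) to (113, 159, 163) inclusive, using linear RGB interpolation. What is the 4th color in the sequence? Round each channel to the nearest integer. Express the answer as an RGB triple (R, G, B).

(123, 106, 149)

With 6 swatches and endpoints inclusive, swatch 4 sits at t = (4 − 1)/(6 − 1) = 3/5 ≈ 0.6.
R = 139 + 0.6 × (113 − 139) = 123.4 → 123
G = 27 + 0.6 × (159 − 27) = 106.2 → 106
B = 127 + 0.6 × (163 − 127) = 148.6 → 149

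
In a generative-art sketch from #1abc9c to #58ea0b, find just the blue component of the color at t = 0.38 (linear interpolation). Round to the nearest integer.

101

B₁ = 156 (from #1abc9c), B₂ = 11 (from #58ea0b).
B = 156 + 0.38 × (11 − 156) = 100.9 → 101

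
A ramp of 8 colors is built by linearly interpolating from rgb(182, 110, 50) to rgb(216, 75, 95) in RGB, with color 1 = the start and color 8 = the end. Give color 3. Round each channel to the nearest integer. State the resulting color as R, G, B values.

(192, 100, 63)

With 8 swatches and endpoints inclusive, swatch 3 sits at t = (3 − 1)/(8 − 1) = 2/7 ≈ 0.2857.
R = 182 + 0.2857 × (216 − 182) = 191.714 → 192
G = 110 + 0.2857 × (75 − 110) = 100.001 → 100
B = 50 + 0.2857 × (95 − 50) = 62.856 → 63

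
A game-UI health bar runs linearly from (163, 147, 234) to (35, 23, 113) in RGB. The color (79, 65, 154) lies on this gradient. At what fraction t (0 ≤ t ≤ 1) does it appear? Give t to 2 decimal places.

0.66

Invert the lerp on the R channel (largest span, 128): t = (79 − 163) / (35 − 163) = -84/-128 = 0.65625.
Check on G: (65 − 147)/(23 − 147) = 0.6613 ✓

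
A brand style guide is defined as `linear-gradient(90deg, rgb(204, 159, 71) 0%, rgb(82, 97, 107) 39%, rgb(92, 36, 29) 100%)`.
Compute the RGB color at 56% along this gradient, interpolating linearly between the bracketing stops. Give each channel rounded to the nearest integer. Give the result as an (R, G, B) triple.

56% lies between the 39% and 100% stops, so the local fraction is t = (56 − 39)/(100 − 39) = 17/61 ≈ 0.2787.
R = 82 + 0.2787 × (92 − 82) = 84.787 → 85
G = 97 + 0.2787 × (36 − 97) = 79.999 → 80
B = 107 + 0.2787 × (29 − 107) = 85.261 → 85

(85, 80, 85)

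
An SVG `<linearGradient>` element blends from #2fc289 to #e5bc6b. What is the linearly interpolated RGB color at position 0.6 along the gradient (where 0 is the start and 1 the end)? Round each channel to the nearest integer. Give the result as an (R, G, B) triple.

#2fc289 → (47, 194, 137); #e5bc6b → (229, 188, 107).
R = 47 + 0.6 × (229 − 47) = 47 + 0.6 × 182 = 156.2 → 156
G = 194 + 0.6 × (188 − 194) = 194 + 0.6 × -6 = 190.4 → 190
B = 137 + 0.6 × (107 − 137) = 137 + 0.6 × -30 = 119 → 119

(156, 190, 119)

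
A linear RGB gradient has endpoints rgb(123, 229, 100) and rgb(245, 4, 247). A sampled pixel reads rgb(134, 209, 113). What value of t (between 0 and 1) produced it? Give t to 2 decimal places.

0.09

Invert the lerp on the G channel (largest span, 225): t = (209 − 229) / (4 − 229) = -20/-225 = 0.088889.
Check on R: (134 − 123)/(245 − 123) = 0.09016 ✓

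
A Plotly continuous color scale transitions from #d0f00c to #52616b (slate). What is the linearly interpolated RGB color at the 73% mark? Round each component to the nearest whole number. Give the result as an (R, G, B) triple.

#d0f00c → (208, 240, 12); #52616b → (82, 97, 107).
73% corresponds to t = 0.73.
R = 208 + 0.73 × (82 − 208) = 208 + 0.73 × -126 = 116.02 → 116
G = 240 + 0.73 × (97 − 240) = 240 + 0.73 × -143 = 135.61 → 136
B = 12 + 0.73 × (107 − 12) = 12 + 0.73 × 95 = 81.35 → 81

(116, 136, 81)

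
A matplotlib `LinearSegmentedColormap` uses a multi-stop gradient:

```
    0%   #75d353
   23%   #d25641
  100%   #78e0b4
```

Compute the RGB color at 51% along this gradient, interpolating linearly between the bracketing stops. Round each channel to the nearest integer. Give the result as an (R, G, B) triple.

51% lies between the 23% and 100% stops, so the local fraction is t = (51 − 23)/(100 − 23) = 28/77 ≈ 0.3636.
#d25641 → (210, 86, 65); #78e0b4 → (120, 224, 180).
R = 210 + 0.3636 × (120 − 210) = 177.276 → 177
G = 86 + 0.3636 × (224 − 86) = 136.177 → 136
B = 65 + 0.3636 × (180 − 65) = 106.814 → 107

(177, 136, 107)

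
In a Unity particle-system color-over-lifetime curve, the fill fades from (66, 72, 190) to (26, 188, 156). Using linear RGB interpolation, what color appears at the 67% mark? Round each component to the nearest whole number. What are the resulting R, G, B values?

67% corresponds to t = 0.67.
R = 66 + 0.67 × (26 − 66) = 66 + 0.67 × -40 = 39.2 → 39
G = 72 + 0.67 × (188 − 72) = 72 + 0.67 × 116 = 149.72 → 150
B = 190 + 0.67 × (156 − 190) = 190 + 0.67 × -34 = 167.22 → 167

(39, 150, 167)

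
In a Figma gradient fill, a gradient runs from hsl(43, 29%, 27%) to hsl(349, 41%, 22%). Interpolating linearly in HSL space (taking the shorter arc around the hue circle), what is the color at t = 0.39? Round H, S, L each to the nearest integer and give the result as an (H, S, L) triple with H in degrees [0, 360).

Hue: 349 − 43 = 306°, but |306| > 180 so the shorter arc goes the other way: Δh = 306 − 360 = -54°.
H = 43 + 0.39 × (-54) = 21.94 → 22°
S = 29 + 0.39 × (41 − 29) = 33.68 → 34%
L = 27 + 0.39 × (22 − 27) = 25.05 → 25%

(22, 34, 25)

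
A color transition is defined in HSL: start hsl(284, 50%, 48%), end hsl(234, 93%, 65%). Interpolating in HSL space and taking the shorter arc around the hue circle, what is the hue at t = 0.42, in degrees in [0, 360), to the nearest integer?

Hue arc: Δh = 234 − 284 = -50° (|Δh| ≤ 180, already the shorter path).
H = 284 + 0.42 × (-50) = 263 → 263°

263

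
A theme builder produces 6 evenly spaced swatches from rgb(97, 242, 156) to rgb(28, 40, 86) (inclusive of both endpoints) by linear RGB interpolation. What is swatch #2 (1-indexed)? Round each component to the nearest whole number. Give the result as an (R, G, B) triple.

(83, 202, 142)

With 6 swatches and endpoints inclusive, swatch 2 sits at t = (2 − 1)/(6 − 1) = 1/5 ≈ 0.2.
R = 97 + 0.2 × (28 − 97) = 83.2 → 83
G = 242 + 0.2 × (40 − 242) = 201.6 → 202
B = 156 + 0.2 × (86 − 156) = 142 → 142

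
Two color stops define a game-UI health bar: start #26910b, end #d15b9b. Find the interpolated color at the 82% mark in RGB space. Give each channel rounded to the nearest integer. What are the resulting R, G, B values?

#26910b → (38, 145, 11); #d15b9b → (209, 91, 155).
82% corresponds to t = 0.82.
R = 38 + 0.82 × (209 − 38) = 38 + 0.82 × 171 = 178.22 → 178
G = 145 + 0.82 × (91 − 145) = 145 + 0.82 × -54 = 100.72 → 101
B = 11 + 0.82 × (155 − 11) = 11 + 0.82 × 144 = 129.08 → 129
So the blended color is (178, 101, 129), about #b26581.

(178, 101, 129)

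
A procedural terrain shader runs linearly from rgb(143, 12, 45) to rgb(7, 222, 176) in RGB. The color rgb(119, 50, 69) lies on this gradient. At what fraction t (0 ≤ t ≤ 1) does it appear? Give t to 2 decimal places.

0.18

Invert the lerp on the G channel (largest span, 210): t = (50 − 12) / (222 − 12) = 38/210 = 0.18095.
Check on R: (119 − 143)/(7 − 143) = 0.1765 ✓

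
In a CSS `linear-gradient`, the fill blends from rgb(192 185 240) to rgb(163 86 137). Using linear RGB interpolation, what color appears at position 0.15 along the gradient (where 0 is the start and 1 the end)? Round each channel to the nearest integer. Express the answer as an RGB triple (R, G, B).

R = 192 + 0.15 × (163 − 192) = 192 + 0.15 × -29 = 187.65 → 188
G = 185 + 0.15 × (86 − 185) = 185 + 0.15 × -99 = 170.15 → 170
B = 240 + 0.15 × (137 − 240) = 240 + 0.15 × -103 = 224.55 → 225
So the blended color is (188, 170, 225), about #bcaae1.

(188, 170, 225)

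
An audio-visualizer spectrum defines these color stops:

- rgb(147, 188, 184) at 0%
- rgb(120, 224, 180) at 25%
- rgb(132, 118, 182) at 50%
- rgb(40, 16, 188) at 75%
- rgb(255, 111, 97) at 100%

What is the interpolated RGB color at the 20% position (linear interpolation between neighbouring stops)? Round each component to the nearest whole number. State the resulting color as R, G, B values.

(125, 217, 181)

20% lies between the 0% and 25% stops, so the local fraction is t = (20 − 0)/(25 − 0) = 20/25 ≈ 0.8.
R = 147 + 0.8 × (120 − 147) = 125.4 → 125
G = 188 + 0.8 × (224 − 188) = 216.8 → 217
B = 184 + 0.8 × (180 − 184) = 180.8 → 181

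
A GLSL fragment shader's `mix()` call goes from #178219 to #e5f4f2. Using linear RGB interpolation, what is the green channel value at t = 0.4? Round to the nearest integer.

176

G₁ = 130 (from #178219), G₂ = 244 (from #e5f4f2).
G = 130 + 0.4 × (244 − 130) = 175.6 → 176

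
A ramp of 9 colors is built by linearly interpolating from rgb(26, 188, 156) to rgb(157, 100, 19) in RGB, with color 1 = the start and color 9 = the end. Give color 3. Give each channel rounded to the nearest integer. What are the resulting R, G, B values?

With 9 swatches and endpoints inclusive, swatch 3 sits at t = (3 − 1)/(9 − 1) = 2/8 ≈ 0.25.
R = 26 + 0.25 × (157 − 26) = 58.75 → 59
G = 188 + 0.25 × (100 − 188) = 166 → 166
B = 156 + 0.25 × (19 − 156) = 121.75 → 122

(59, 166, 122)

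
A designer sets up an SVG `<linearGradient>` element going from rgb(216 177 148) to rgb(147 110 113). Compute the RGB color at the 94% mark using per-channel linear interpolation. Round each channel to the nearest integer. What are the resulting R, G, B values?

(151, 114, 115)

94% corresponds to t = 0.94.
R = 216 + 0.94 × (147 − 216) = 216 + 0.94 × -69 = 151.14 → 151
G = 177 + 0.94 × (110 − 177) = 177 + 0.94 × -67 = 114.02 → 114
B = 148 + 0.94 × (113 − 148) = 148 + 0.94 × -35 = 115.1 → 115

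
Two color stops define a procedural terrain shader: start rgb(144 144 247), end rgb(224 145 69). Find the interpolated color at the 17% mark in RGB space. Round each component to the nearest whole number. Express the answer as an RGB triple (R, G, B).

17% corresponds to t = 0.17.
R = 144 + 0.17 × (224 − 144) = 144 + 0.17 × 80 = 157.6 → 158
G = 144 + 0.17 × (145 − 144) = 144 + 0.17 × 1 = 144.17 → 144
B = 247 + 0.17 × (69 − 247) = 247 + 0.17 × -178 = 216.74 → 217
So the blended color is (158, 144, 217), about #9e90d9.

(158, 144, 217)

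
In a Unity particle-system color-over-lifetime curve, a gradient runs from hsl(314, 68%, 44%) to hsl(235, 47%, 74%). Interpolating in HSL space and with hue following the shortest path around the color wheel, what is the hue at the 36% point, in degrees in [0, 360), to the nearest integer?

Hue arc: Δh = 235 − 314 = -79° (|Δh| ≤ 180, already the shorter path).
H = 314 + 0.36 × (-79) = 285.56 → 286°

286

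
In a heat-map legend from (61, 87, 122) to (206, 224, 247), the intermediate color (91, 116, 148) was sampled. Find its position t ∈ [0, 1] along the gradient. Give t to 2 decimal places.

Invert the lerp on the R channel (largest span, 145): t = (91 − 61) / (206 − 61) = 30/145 = 0.2069.
Check on G: (116 − 87)/(224 − 87) = 0.2117 ✓

0.21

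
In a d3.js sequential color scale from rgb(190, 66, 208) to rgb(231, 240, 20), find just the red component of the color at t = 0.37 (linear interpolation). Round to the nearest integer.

R = 190 + 0.37 × (231 − 190) = 205.17 → 205

205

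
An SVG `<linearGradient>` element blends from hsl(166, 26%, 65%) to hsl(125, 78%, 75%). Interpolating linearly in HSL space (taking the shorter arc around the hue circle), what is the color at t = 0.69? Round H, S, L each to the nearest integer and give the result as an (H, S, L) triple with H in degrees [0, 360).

Hue arc: Δh = 125 − 166 = -41° (|Δh| ≤ 180, already the shorter path).
H = 166 + 0.69 × (-41) = 137.71 → 138°
S = 26 + 0.69 × (78 − 26) = 61.88 → 62%
L = 65 + 0.69 × (75 − 65) = 71.9 → 72%

(138, 62, 72)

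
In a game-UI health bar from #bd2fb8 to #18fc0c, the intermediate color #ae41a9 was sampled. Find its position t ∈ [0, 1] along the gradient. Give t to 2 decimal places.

Invert the lerp on the G channel (largest span, 205): t = (65 − 47) / (252 − 47) = 18/205 = 0.087805.
Check on R: (174 − 189)/(24 − 189) = 0.09091 ✓

0.09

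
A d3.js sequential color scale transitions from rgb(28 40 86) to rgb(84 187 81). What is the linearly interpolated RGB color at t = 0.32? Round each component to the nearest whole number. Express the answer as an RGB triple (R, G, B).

(46, 87, 84)

R = 28 + 0.32 × (84 − 28) = 28 + 0.32 × 56 = 45.92 → 46
G = 40 + 0.32 × (187 − 40) = 40 + 0.32 × 147 = 87.04 → 87
B = 86 + 0.32 × (81 − 86) = 86 + 0.32 × -5 = 84.4 → 84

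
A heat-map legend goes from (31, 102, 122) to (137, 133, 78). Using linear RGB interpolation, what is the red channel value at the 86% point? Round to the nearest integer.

122

R = 31 + 0.86 × (137 − 31) = 122.16 → 122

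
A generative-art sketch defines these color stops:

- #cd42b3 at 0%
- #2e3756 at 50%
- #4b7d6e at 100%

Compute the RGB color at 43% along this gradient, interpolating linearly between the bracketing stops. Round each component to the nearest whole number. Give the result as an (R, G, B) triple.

43% lies between the 0% and 50% stops, so the local fraction is t = (43 − 0)/(50 − 0) = 43/50 ≈ 0.86.
#cd42b3 → (205, 66, 179); #2e3756 → (46, 55, 86).
R = 205 + 0.86 × (46 − 205) = 68.26 → 68
G = 66 + 0.86 × (55 − 66) = 56.54 → 57
B = 179 + 0.86 × (86 − 179) = 99.02 → 99

(68, 57, 99)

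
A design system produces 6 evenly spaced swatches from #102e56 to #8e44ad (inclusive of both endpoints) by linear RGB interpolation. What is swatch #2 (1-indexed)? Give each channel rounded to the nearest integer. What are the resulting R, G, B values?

(41, 50, 103)

With 6 swatches and endpoints inclusive, swatch 2 sits at t = (2 − 1)/(6 − 1) = 1/5 ≈ 0.2.
#102e56 → (16, 46, 86); #8e44ad → (142, 68, 173).
R = 16 + 0.2 × (142 − 16) = 41.2 → 41
G = 46 + 0.2 × (68 − 46) = 50.4 → 50
B = 86 + 0.2 × (173 − 86) = 103.4 → 103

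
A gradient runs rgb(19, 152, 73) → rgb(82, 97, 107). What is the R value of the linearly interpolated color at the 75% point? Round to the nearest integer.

R = 19 + 0.75 × (82 − 19) = 66.25 → 66

66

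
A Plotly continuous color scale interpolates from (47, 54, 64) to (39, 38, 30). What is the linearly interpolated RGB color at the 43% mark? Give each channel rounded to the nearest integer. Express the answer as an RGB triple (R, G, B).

43% corresponds to t = 0.43.
R = 47 + 0.43 × (39 − 47) = 47 + 0.43 × -8 = 43.56 → 44
G = 54 + 0.43 × (38 − 54) = 54 + 0.43 × -16 = 47.12 → 47
B = 64 + 0.43 × (30 − 64) = 64 + 0.43 × -34 = 49.38 → 49

(44, 47, 49)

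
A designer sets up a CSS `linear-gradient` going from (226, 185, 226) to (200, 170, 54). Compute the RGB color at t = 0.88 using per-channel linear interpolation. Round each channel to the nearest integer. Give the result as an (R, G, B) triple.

R = 226 + 0.88 × (200 − 226) = 226 + 0.88 × -26 = 203.12 → 203
G = 185 + 0.88 × (170 − 185) = 185 + 0.88 × -15 = 171.8 → 172
B = 226 + 0.88 × (54 − 226) = 226 + 0.88 × -172 = 74.64 → 75

(203, 172, 75)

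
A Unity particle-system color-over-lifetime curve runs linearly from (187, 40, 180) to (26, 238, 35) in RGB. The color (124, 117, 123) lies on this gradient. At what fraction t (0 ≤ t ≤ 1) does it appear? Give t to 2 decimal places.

Invert the lerp on the G channel (largest span, 198): t = (117 − 40) / (238 − 40) = 77/198 = 0.38889.
Check on R: (124 − 187)/(26 − 187) = 0.3913 ✓

0.39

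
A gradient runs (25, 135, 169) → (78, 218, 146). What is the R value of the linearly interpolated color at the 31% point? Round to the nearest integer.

41

R = 25 + 0.31 × (78 − 25) = 41.43 → 41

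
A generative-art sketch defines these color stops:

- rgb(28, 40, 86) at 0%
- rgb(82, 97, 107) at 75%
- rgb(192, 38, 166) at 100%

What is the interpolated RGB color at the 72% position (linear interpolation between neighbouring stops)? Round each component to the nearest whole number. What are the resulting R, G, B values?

(80, 95, 106)

72% lies between the 0% and 75% stops, so the local fraction is t = (72 − 0)/(75 − 0) = 72/75 ≈ 0.96.
R = 28 + 0.96 × (82 − 28) = 79.84 → 80
G = 40 + 0.96 × (97 − 40) = 94.72 → 95
B = 86 + 0.96 × (107 − 86) = 106.16 → 106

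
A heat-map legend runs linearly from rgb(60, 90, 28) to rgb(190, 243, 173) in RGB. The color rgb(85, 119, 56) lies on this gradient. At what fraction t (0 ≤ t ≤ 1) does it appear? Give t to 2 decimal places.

Invert the lerp on the G channel (largest span, 153): t = (119 − 90) / (243 − 90) = 29/153 = 0.18954.
Check on R: (85 − 60)/(190 − 60) = 0.1923 ✓

0.19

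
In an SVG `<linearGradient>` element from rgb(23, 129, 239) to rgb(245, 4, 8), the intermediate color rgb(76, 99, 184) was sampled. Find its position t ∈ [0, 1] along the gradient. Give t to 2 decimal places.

Invert the lerp on the B channel (largest span, 231): t = (184 − 239) / (8 − 239) = -55/-231 = 0.2381.
Check on R: (76 − 23)/(245 − 23) = 0.2387 ✓

0.24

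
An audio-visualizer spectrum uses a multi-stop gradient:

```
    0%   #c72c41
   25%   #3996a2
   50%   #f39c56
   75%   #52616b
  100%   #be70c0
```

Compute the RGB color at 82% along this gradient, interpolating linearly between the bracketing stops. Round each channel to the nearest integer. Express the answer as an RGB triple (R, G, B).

82% lies between the 75% and 100% stops, so the local fraction is t = (82 − 75)/(100 − 75) = 7/25 ≈ 0.28.
#52616b → (82, 97, 107); #be70c0 → (190, 112, 192).
R = 82 + 0.28 × (190 − 82) = 112.24 → 112
G = 97 + 0.28 × (112 − 97) = 101.2 → 101
B = 107 + 0.28 × (192 − 107) = 130.8 → 131

(112, 101, 131)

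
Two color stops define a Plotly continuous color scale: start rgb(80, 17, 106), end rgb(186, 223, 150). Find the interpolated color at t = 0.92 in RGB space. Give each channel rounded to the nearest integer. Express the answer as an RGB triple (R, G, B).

(178, 207, 146)

R = 80 + 0.92 × (186 − 80) = 80 + 0.92 × 106 = 177.52 → 178
G = 17 + 0.92 × (223 − 17) = 17 + 0.92 × 206 = 206.52 → 207
B = 106 + 0.92 × (150 − 106) = 106 + 0.92 × 44 = 146.48 → 146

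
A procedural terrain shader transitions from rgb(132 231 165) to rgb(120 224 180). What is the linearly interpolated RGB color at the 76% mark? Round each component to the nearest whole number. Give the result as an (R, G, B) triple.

76% corresponds to t = 0.76.
R = 132 + 0.76 × (120 − 132) = 132 + 0.76 × -12 = 122.88 → 123
G = 231 + 0.76 × (224 − 231) = 231 + 0.76 × -7 = 225.68 → 226
B = 165 + 0.76 × (180 − 165) = 165 + 0.76 × 15 = 176.4 → 176

(123, 226, 176)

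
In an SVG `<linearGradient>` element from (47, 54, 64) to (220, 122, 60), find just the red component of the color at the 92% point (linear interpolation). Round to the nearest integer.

206

R = 47 + 0.92 × (220 − 47) = 206.16 → 206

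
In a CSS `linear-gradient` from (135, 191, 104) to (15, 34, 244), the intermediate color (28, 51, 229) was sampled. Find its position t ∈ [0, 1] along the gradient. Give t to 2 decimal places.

Invert the lerp on the G channel (largest span, 157): t = (51 − 191) / (34 − 191) = -140/-157 = 0.89172.
Check on R: (28 − 135)/(15 − 135) = 0.8917 ✓

0.89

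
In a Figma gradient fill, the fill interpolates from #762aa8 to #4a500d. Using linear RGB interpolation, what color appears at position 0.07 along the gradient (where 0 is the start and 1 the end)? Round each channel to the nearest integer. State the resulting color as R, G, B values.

#762aa8 → (118, 42, 168); #4a500d → (74, 80, 13).
R = 118 + 0.07 × (74 − 118) = 118 + 0.07 × -44 = 114.92 → 115
G = 42 + 0.07 × (80 − 42) = 42 + 0.07 × 38 = 44.66 → 45
B = 168 + 0.07 × (13 − 168) = 168 + 0.07 × -155 = 157.15 → 157
So the blended color is (115, 45, 157), about #732d9d.

(115, 45, 157)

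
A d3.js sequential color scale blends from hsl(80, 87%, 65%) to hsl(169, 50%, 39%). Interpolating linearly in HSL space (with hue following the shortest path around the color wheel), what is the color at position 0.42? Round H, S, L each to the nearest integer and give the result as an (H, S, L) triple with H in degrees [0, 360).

(117, 71, 54)

Hue arc: Δh = 169 − 80 = 89° (|Δh| ≤ 180, already the shorter path).
H = 80 + 0.42 × (89) = 117.38 → 117°
S = 87 + 0.42 × (50 − 87) = 71.46 → 71%
L = 65 + 0.42 × (39 − 65) = 54.08 → 54%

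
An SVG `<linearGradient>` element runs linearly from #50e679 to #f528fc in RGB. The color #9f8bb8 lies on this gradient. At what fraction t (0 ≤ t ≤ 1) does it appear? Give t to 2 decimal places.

Invert the lerp on the G channel (largest span, 190): t = (139 − 230) / (40 − 230) = -91/-190 = 0.47895.
Check on R: (159 − 80)/(245 − 80) = 0.4788 ✓

0.48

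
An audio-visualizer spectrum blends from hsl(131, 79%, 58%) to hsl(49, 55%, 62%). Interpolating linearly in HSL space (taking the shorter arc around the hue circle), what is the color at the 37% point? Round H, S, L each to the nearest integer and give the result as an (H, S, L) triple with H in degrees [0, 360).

Hue arc: Δh = 49 − 131 = -82° (|Δh| ≤ 180, already the shorter path).
H = 131 + 0.37 × (-82) = 100.66 → 101°
S = 79 + 0.37 × (55 − 79) = 70.12 → 70%
L = 58 + 0.37 × (62 − 58) = 59.48 → 59%

(101, 70, 59)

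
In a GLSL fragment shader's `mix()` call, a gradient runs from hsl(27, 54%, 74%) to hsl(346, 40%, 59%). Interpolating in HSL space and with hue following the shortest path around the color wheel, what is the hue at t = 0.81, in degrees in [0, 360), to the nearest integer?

354

Hue: 346 − 27 = 319°, but |319| > 180 so the shorter arc goes the other way: Δh = 319 − 360 = -41°.
H = 27 + 0.81 × (-41) = -6.21 → -6 → -6 mod 360 = 354°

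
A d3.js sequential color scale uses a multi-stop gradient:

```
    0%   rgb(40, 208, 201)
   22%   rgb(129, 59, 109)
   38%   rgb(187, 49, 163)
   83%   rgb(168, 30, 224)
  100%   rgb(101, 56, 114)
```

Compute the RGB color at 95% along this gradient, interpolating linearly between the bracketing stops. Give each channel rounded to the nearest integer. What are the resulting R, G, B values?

95% lies between the 83% and 100% stops, so the local fraction is t = (95 − 83)/(100 − 83) = 12/17 ≈ 0.7059.
R = 168 + 0.7059 × (101 − 168) = 120.705 → 121
G = 30 + 0.7059 × (56 − 30) = 48.353 → 48
B = 224 + 0.7059 × (114 − 224) = 146.351 → 146

(121, 48, 146)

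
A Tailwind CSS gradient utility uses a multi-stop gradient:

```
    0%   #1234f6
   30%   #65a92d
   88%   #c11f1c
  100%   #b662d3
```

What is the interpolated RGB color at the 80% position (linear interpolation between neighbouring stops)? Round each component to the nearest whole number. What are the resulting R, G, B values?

80% lies between the 30% and 88% stops, so the local fraction is t = (80 − 30)/(88 − 30) = 50/58 ≈ 0.8621.
#65a92d → (101, 169, 45); #c11f1c → (193, 31, 28).
R = 101 + 0.8621 × (193 − 101) = 180.313 → 180
G = 169 + 0.8621 × (31 − 169) = 50.03 → 50
B = 45 + 0.8621 × (28 − 45) = 30.344 → 30

(180, 50, 30)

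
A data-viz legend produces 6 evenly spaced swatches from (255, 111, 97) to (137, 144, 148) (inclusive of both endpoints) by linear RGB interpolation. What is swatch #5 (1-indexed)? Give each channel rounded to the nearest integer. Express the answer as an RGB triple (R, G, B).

With 6 swatches and endpoints inclusive, swatch 5 sits at t = (5 − 1)/(6 − 1) = 4/5 ≈ 0.8.
R = 255 + 0.8 × (137 − 255) = 160.6 → 161
G = 111 + 0.8 × (144 − 111) = 137.4 → 137
B = 97 + 0.8 × (148 − 97) = 137.8 → 138

(161, 137, 138)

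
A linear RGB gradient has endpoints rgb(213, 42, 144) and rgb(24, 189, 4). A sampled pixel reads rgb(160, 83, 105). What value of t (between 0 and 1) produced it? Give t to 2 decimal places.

0.28

Invert the lerp on the R channel (largest span, 189): t = (160 − 213) / (24 − 213) = -53/-189 = 0.28042.
Check on G: (83 − 42)/(189 − 42) = 0.2789 ✓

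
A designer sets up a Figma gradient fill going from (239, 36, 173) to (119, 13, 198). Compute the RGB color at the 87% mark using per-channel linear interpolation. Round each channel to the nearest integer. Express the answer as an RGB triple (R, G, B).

87% corresponds to t = 0.87.
R = 239 + 0.87 × (119 − 239) = 239 + 0.87 × -120 = 134.6 → 135
G = 36 + 0.87 × (13 − 36) = 36 + 0.87 × -23 = 15.99 → 16
B = 173 + 0.87 × (198 − 173) = 173 + 0.87 × 25 = 194.75 → 195

(135, 16, 195)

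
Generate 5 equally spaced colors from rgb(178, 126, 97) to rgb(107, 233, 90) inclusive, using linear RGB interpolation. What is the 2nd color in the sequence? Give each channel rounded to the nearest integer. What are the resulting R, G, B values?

With 5 swatches and endpoints inclusive, swatch 2 sits at t = (2 − 1)/(5 − 1) = 1/4 ≈ 0.25.
R = 178 + 0.25 × (107 − 178) = 160.25 → 160
G = 126 + 0.25 × (233 − 126) = 152.75 → 153
B = 97 + 0.25 × (90 − 97) = 95.25 → 95

(160, 153, 95)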